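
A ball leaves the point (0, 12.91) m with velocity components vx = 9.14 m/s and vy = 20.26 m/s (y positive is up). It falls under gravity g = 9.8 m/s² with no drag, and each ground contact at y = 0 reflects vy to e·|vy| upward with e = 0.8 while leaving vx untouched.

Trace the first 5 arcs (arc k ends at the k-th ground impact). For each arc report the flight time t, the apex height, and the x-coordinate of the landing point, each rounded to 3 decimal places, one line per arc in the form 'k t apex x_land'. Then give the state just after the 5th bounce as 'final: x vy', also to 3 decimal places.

1 4.696 33.852 42.919
2 4.205 21.665 81.357
3 3.364 13.866 112.108
4 2.692 8.874 136.708
5 2.153 5.679 156.389
final: 156.389 8.441

Arc 1: start y=12.910, vy=20.260 → t=4.696, apex=33.852, x_land=42.919, impact vy=-25.759
  bounce: vy ← 0.8·25.759 = 20.607
Arc 2: start y=0.000, vy=20.607 → t=4.205, apex=21.665, x_land=81.357, impact vy=-20.607
  bounce: vy ← 0.8·20.607 = 16.485
Arc 3: start y=0.000, vy=16.485 → t=3.364, apex=13.866, x_land=112.108, impact vy=-16.485
  bounce: vy ← 0.8·16.485 = 13.188
Arc 4: start y=0.000, vy=13.188 → t=2.692, apex=8.874, x_land=136.708, impact vy=-13.188
  bounce: vy ← 0.8·13.188 = 10.551
Arc 5: start y=0.000, vy=10.551 → t=2.153, apex=5.679, x_land=156.389, impact vy=-10.551
  bounce: vy ← 0.8·10.551 = 8.441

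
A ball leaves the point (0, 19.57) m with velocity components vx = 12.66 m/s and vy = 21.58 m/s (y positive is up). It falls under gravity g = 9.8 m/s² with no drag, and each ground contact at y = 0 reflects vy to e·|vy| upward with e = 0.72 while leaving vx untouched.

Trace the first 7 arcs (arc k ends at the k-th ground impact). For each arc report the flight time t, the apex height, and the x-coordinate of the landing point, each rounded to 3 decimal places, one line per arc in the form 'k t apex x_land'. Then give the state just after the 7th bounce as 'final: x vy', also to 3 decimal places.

Arc 1: start y=19.570, vy=21.580 → t=5.176, apex=43.330, x_land=65.525, impact vy=-29.142
  bounce: vy ← 0.72·29.142 = 20.982
Arc 2: start y=0.000, vy=20.982 → t=4.282, apex=22.462, x_land=119.736, impact vy=-20.982
  bounce: vy ← 0.72·20.982 = 15.107
Arc 3: start y=0.000, vy=15.107 → t=3.083, apex=11.644, x_land=158.769, impact vy=-15.107
  bounce: vy ← 0.72·15.107 = 10.877
Arc 4: start y=0.000, vy=10.877 → t=2.220, apex=6.036, x_land=186.872, impact vy=-10.877
  bounce: vy ← 0.72·10.877 = 7.832
Arc 5: start y=0.000, vy=7.832 → t=1.598, apex=3.129, x_land=207.107, impact vy=-7.832
  bounce: vy ← 0.72·7.832 = 5.639
Arc 6: start y=0.000, vy=5.639 → t=1.151, apex=1.622, x_land=221.675, impact vy=-5.639
  bounce: vy ← 0.72·5.639 = 4.060
Arc 7: start y=0.000, vy=4.060 → t=0.829, apex=0.841, x_land=232.165, impact vy=-4.060
  bounce: vy ← 0.72·4.060 = 2.923

1 5.176 43.330 65.525
2 4.282 22.462 119.736
3 3.083 11.644 158.769
4 2.220 6.036 186.872
5 1.598 3.129 207.107
6 1.151 1.622 221.675
7 0.829 0.841 232.165
final: 232.165 2.923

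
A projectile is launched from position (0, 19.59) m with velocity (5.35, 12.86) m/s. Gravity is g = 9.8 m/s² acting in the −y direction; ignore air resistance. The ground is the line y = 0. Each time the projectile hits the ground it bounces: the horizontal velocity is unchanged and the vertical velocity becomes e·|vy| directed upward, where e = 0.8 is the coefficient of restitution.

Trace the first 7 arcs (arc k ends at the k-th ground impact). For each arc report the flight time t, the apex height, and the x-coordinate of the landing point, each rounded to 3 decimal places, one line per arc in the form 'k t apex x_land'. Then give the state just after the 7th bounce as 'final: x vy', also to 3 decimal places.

Arc 1: start y=19.590, vy=12.860 → t=3.704, apex=28.028, x_land=19.816, impact vy=-23.438
  bounce: vy ← 0.8·23.438 = 18.750
Arc 2: start y=0.000, vy=18.750 → t=3.827, apex=17.938, x_land=40.288, impact vy=-18.750
  bounce: vy ← 0.8·18.750 = 15.000
Arc 3: start y=0.000, vy=15.000 → t=3.061, apex=11.480, x_land=56.666, impact vy=-15.000
  bounce: vy ← 0.8·15.000 = 12.000
Arc 4: start y=0.000, vy=12.000 → t=2.449, apex=7.347, x_land=69.769, impact vy=-12.000
  bounce: vy ← 0.8·12.000 = 9.600
Arc 5: start y=0.000, vy=9.600 → t=1.959, apex=4.702, x_land=80.250, impact vy=-9.600
  bounce: vy ← 0.8·9.600 = 7.680
Arc 6: start y=0.000, vy=7.680 → t=1.567, apex=3.009, x_land=88.636, impact vy=-7.680
  bounce: vy ← 0.8·7.680 = 6.144
Arc 7: start y=0.000, vy=6.144 → t=1.254, apex=1.926, x_land=95.344, impact vy=-6.144
  bounce: vy ← 0.8·6.144 = 4.915

1 3.704 28.028 19.816
2 3.827 17.938 40.288
3 3.061 11.480 56.666
4 2.449 7.347 69.769
5 1.959 4.702 80.250
6 1.567 3.009 88.636
7 1.254 1.926 95.344
final: 95.344 4.915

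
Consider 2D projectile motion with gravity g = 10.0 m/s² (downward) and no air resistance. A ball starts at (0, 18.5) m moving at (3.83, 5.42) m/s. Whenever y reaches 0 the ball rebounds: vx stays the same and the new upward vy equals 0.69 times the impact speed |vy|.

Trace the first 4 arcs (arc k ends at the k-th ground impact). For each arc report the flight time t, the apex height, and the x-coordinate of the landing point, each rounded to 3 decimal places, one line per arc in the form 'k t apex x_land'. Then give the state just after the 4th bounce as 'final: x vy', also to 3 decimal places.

1 2.540 19.969 9.730
2 2.758 9.507 20.292
3 1.903 4.526 27.581
4 1.313 2.155 32.609
final: 32.609 4.530

Arc 1: start y=18.500, vy=5.420 → t=2.540, apex=19.969, x_land=9.730, impact vy=-19.984
  bounce: vy ← 0.69·19.984 = 13.789
Arc 2: start y=0.000, vy=13.789 → t=2.758, apex=9.507, x_land=20.292, impact vy=-13.789
  bounce: vy ← 0.69·13.789 = 9.515
Arc 3: start y=0.000, vy=9.515 → t=1.903, apex=4.526, x_land=27.581, impact vy=-9.515
  bounce: vy ← 0.69·9.515 = 6.565
Arc 4: start y=0.000, vy=6.565 → t=1.313, apex=2.155, x_land=32.609, impact vy=-6.565
  bounce: vy ← 0.69·6.565 = 4.530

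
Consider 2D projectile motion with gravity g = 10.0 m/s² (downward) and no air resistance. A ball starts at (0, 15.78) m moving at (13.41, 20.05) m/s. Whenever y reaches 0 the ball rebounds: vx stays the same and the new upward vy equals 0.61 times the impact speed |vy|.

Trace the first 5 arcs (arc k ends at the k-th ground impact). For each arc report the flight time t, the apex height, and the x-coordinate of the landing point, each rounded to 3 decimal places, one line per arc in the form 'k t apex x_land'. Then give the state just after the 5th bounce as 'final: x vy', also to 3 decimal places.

1 4.684 35.880 62.810
2 3.268 13.351 106.636
3 1.994 4.968 133.370
4 1.216 1.849 149.677
5 0.742 0.688 159.625
final: 159.625 2.263

Arc 1: start y=15.780, vy=20.050 → t=4.684, apex=35.880, x_land=62.810, impact vy=-26.788
  bounce: vy ← 0.61·26.788 = 16.341
Arc 2: start y=0.000, vy=16.341 → t=3.268, apex=13.351, x_land=106.636, impact vy=-16.341
  bounce: vy ← 0.61·16.341 = 9.968
Arc 3: start y=0.000, vy=9.968 → t=1.994, apex=4.968, x_land=133.370, impact vy=-9.968
  bounce: vy ← 0.61·9.968 = 6.080
Arc 4: start y=0.000, vy=6.080 → t=1.216, apex=1.849, x_land=149.677, impact vy=-6.080
  bounce: vy ← 0.61·6.080 = 3.709
Arc 5: start y=0.000, vy=3.709 → t=0.742, apex=0.688, x_land=159.625, impact vy=-3.709
  bounce: vy ← 0.61·3.709 = 2.263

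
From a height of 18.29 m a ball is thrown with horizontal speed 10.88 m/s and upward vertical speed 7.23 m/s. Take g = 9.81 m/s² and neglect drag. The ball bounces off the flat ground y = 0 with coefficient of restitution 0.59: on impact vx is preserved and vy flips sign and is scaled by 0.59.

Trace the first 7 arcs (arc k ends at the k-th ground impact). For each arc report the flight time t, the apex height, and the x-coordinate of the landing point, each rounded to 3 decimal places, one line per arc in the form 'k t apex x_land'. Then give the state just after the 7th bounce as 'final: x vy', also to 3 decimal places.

Arc 1: start y=18.290, vy=7.230 → t=2.804, apex=20.954, x_land=30.506, impact vy=-20.276
  bounce: vy ← 0.59·20.276 = 11.963
Arc 2: start y=0.000, vy=11.963 → t=2.439, apex=7.294, x_land=57.042, impact vy=-11.963
  bounce: vy ← 0.59·11.963 = 7.058
Arc 3: start y=0.000, vy=7.058 → t=1.439, apex=2.539, x_land=72.698, impact vy=-7.058
  bounce: vy ← 0.59·7.058 = 4.164
Arc 4: start y=0.000, vy=4.164 → t=0.849, apex=0.884, x_land=81.935, impact vy=-4.164
  bounce: vy ← 0.59·4.164 = 2.457
Arc 5: start y=0.000, vy=2.457 → t=0.501, apex=0.308, x_land=87.385, impact vy=-2.457
  bounce: vy ← 0.59·2.457 = 1.450
Arc 6: start y=0.000, vy=1.450 → t=0.296, apex=0.107, x_land=90.600, impact vy=-1.450
  bounce: vy ← 0.59·1.450 = 0.855
Arc 7: start y=0.000, vy=0.855 → t=0.174, apex=0.037, x_land=92.497, impact vy=-0.855
  bounce: vy ← 0.59·0.855 = 0.505

1 2.804 20.954 30.506
2 2.439 7.294 57.042
3 1.439 2.539 72.698
4 0.849 0.884 81.935
5 0.501 0.308 87.385
6 0.296 0.107 90.600
7 0.174 0.037 92.497
final: 92.497 0.505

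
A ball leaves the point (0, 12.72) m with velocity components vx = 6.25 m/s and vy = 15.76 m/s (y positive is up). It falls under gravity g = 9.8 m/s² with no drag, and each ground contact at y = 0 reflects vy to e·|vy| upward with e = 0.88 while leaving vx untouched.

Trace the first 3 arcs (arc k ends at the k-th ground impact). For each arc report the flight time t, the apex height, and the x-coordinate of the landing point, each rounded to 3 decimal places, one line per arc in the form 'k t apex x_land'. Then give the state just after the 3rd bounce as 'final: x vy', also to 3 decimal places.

Arc 1: start y=12.720, vy=15.760 → t=3.885, apex=25.392, x_land=24.279, impact vy=-22.309
  bounce: vy ← 0.88·22.309 = 19.632
Arc 2: start y=0.000, vy=19.632 → t=4.007, apex=19.664, x_land=49.319, impact vy=-19.632
  bounce: vy ← 0.88·19.632 = 17.276
Arc 3: start y=0.000, vy=17.276 → t=3.526, apex=15.228, x_land=71.355, impact vy=-17.276
  bounce: vy ← 0.88·17.276 = 15.203

1 3.885 25.392 24.279
2 4.007 19.664 49.319
3 3.526 15.228 71.355
final: 71.355 15.203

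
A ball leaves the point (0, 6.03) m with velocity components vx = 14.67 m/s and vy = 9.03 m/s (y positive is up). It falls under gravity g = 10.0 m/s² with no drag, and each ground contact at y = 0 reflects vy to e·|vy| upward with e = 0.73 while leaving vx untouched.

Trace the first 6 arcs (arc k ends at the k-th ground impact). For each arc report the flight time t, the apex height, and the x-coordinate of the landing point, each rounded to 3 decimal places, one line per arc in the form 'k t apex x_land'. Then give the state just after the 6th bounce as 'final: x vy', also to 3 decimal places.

1 2.325 10.107 34.104
2 2.076 5.386 64.556
3 1.515 2.870 86.786
4 1.106 1.530 103.013
5 0.808 0.815 114.859
6 0.589 0.434 123.507
final: 123.507 2.152

Arc 1: start y=6.030, vy=9.030 → t=2.325, apex=10.107, x_land=34.104, impact vy=-14.218
  bounce: vy ← 0.73·14.218 = 10.379
Arc 2: start y=0.000, vy=10.379 → t=2.076, apex=5.386, x_land=64.556, impact vy=-10.379
  bounce: vy ← 0.73·10.379 = 7.577
Arc 3: start y=0.000, vy=7.577 → t=1.515, apex=2.870, x_land=86.786, impact vy=-7.577
  bounce: vy ← 0.73·7.577 = 5.531
Arc 4: start y=0.000, vy=5.531 → t=1.106, apex=1.530, x_land=103.013, impact vy=-5.531
  bounce: vy ← 0.73·5.531 = 4.038
Arc 5: start y=0.000, vy=4.038 → t=0.808, apex=0.815, x_land=114.859, impact vy=-4.038
  bounce: vy ← 0.73·4.038 = 2.947
Arc 6: start y=0.000, vy=2.947 → t=0.589, apex=0.434, x_land=123.507, impact vy=-2.947
  bounce: vy ← 0.73·2.947 = 2.152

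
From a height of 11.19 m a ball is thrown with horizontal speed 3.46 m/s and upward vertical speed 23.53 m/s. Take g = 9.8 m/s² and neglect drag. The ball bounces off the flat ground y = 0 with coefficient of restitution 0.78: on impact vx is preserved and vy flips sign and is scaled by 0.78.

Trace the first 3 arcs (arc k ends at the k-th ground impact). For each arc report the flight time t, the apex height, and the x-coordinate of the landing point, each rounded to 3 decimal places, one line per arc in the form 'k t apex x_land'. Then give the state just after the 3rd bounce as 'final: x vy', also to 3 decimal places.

Arc 1: start y=11.190, vy=23.530 → t=5.238, apex=39.438, x_land=18.124, impact vy=-27.803
  bounce: vy ← 0.78·27.803 = 21.686
Arc 2: start y=0.000, vy=21.686 → t=4.426, apex=23.994, x_land=33.437, impact vy=-21.686
  bounce: vy ← 0.78·21.686 = 16.915
Arc 3: start y=0.000, vy=16.915 → t=3.452, apex=14.598, x_land=45.381, impact vy=-16.915
  bounce: vy ← 0.78·16.915 = 13.194

1 5.238 39.438 18.124
2 4.426 23.994 33.437
3 3.452 14.598 45.381
final: 45.381 13.194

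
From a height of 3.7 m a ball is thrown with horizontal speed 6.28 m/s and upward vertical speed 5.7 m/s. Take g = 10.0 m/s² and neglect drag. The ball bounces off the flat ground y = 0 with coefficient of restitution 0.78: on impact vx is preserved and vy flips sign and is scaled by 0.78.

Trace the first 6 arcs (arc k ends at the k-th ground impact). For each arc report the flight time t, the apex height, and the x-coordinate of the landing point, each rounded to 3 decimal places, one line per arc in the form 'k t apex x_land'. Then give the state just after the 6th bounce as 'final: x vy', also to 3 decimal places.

1 1.602 5.325 10.060
2 1.610 3.239 20.170
3 1.256 1.971 28.055
4 0.979 1.199 34.206
5 0.764 0.730 39.004
6 0.596 0.444 42.746
final: 42.746 2.324

Arc 1: start y=3.700, vy=5.700 → t=1.602, apex=5.325, x_land=10.060, impact vy=-10.319
  bounce: vy ← 0.78·10.319 = 8.049
Arc 2: start y=0.000, vy=8.049 → t=1.610, apex=3.239, x_land=20.170, impact vy=-8.049
  bounce: vy ← 0.78·8.049 = 6.278
Arc 3: start y=0.000, vy=6.278 → t=1.256, apex=1.971, x_land=28.055, impact vy=-6.278
  bounce: vy ← 0.78·6.278 = 4.897
Arc 4: start y=0.000, vy=4.897 → t=0.979, apex=1.199, x_land=34.206, impact vy=-4.897
  bounce: vy ← 0.78·4.897 = 3.820
Arc 5: start y=0.000, vy=3.820 → t=0.764, apex=0.730, x_land=39.004, impact vy=-3.820
  bounce: vy ← 0.78·3.820 = 2.979
Arc 6: start y=0.000, vy=2.979 → t=0.596, apex=0.444, x_land=42.746, impact vy=-2.979
  bounce: vy ← 0.78·2.979 = 2.324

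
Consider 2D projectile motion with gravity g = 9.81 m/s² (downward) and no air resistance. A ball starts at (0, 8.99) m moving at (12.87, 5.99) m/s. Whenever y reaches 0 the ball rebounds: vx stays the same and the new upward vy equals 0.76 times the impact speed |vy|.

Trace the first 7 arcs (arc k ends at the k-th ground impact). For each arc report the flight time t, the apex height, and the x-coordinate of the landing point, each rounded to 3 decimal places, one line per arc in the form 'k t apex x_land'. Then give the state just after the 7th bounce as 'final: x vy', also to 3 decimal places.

Arc 1: start y=8.990, vy=5.990 → t=2.096, apex=10.819, x_land=26.972, impact vy=-14.569
  bounce: vy ← 0.76·14.569 = 11.073
Arc 2: start y=0.000, vy=11.073 → t=2.257, apex=6.249, x_land=56.025, impact vy=-11.073
  bounce: vy ← 0.76·11.073 = 8.415
Arc 3: start y=0.000, vy=8.415 → t=1.716, apex=3.609, x_land=78.106, impact vy=-8.415
  bounce: vy ← 0.76·8.415 = 6.396
Arc 4: start y=0.000, vy=6.396 → t=1.304, apex=2.085, x_land=94.887, impact vy=-6.396
  bounce: vy ← 0.76·6.396 = 4.861
Arc 5: start y=0.000, vy=4.861 → t=0.991, apex=1.204, x_land=107.640, impact vy=-4.861
  bounce: vy ← 0.76·4.861 = 3.694
Arc 6: start y=0.000, vy=3.694 → t=0.753, apex=0.696, x_land=117.333, impact vy=-3.694
  bounce: vy ← 0.76·3.694 = 2.807
Arc 7: start y=0.000, vy=2.807 → t=0.572, apex=0.402, x_land=124.699, impact vy=-2.807
  bounce: vy ← 0.76·2.807 = 2.134

1 2.096 10.819 26.972
2 2.257 6.249 56.025
3 1.716 3.609 78.106
4 1.304 2.085 94.887
5 0.991 1.204 107.640
6 0.753 0.696 117.333
7 0.572 0.402 124.699
final: 124.699 2.134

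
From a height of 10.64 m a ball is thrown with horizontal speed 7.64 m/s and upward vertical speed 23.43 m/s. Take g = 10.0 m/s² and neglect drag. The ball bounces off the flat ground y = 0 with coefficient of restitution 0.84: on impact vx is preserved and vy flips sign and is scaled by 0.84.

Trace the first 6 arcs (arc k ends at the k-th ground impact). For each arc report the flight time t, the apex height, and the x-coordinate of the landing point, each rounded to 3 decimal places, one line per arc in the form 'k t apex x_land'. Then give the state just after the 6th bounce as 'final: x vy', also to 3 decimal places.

Arc 1: start y=10.640, vy=23.430 → t=5.103, apex=38.088, x_land=38.987, impact vy=-27.600
  bounce: vy ← 0.84·27.600 = 23.184
Arc 2: start y=0.000, vy=23.184 → t=4.637, apex=26.875, x_land=74.412, impact vy=-23.184
  bounce: vy ← 0.84·23.184 = 19.475
Arc 3: start y=0.000, vy=19.475 → t=3.895, apex=18.963, x_land=104.169, impact vy=-19.475
  bounce: vy ← 0.84·19.475 = 16.359
Arc 4: start y=0.000, vy=16.359 → t=3.272, apex=13.380, x_land=129.166, impact vy=-16.359
  bounce: vy ← 0.84·16.359 = 13.741
Arc 5: start y=0.000, vy=13.741 → t=2.748, apex=9.441, x_land=150.162, impact vy=-13.741
  bounce: vy ← 0.84·13.741 = 11.543
Arc 6: start y=0.000, vy=11.543 → t=2.309, apex=6.662, x_land=167.799, impact vy=-11.543
  bounce: vy ← 0.84·11.543 = 9.696

1 5.103 38.088 38.987
2 4.637 26.875 74.412
3 3.895 18.963 104.169
4 3.272 13.380 129.166
5 2.748 9.441 150.162
6 2.309 6.662 167.799
final: 167.799 9.696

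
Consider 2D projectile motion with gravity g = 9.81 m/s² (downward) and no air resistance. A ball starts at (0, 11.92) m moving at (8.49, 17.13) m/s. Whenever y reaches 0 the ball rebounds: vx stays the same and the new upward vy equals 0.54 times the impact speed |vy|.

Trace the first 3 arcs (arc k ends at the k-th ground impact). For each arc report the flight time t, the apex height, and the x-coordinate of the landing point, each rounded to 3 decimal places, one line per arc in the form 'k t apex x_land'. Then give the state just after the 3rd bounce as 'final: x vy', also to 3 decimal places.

1 4.087 26.876 34.698
2 2.528 7.837 56.162
3 1.365 2.285 67.752
final: 67.752 3.616

Arc 1: start y=11.920, vy=17.130 → t=4.087, apex=26.876, x_land=34.698, impact vy=-22.963
  bounce: vy ← 0.54·22.963 = 12.400
Arc 2: start y=0.000, vy=12.400 → t=2.528, apex=7.837, x_land=56.162, impact vy=-12.400
  bounce: vy ← 0.54·12.400 = 6.696
Arc 3: start y=0.000, vy=6.696 → t=1.365, apex=2.285, x_land=67.752, impact vy=-6.696
  bounce: vy ← 0.54·6.696 = 3.616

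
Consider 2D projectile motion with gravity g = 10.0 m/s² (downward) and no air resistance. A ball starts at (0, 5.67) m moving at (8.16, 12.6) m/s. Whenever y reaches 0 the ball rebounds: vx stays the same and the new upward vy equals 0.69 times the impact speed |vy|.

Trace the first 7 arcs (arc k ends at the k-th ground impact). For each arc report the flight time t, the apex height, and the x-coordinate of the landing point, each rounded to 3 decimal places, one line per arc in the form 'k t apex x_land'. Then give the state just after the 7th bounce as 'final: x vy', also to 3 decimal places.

Arc 1: start y=5.670, vy=12.600 → t=2.910, apex=13.608, x_land=23.743, impact vy=-16.497
  bounce: vy ← 0.69·16.497 = 11.383
Arc 2: start y=0.000, vy=11.383 → t=2.277, apex=6.479, x_land=42.321, impact vy=-11.383
  bounce: vy ← 0.69·11.383 = 7.854
Arc 3: start y=0.000, vy=7.854 → t=1.571, apex=3.085, x_land=55.139, impact vy=-7.854
  bounce: vy ← 0.69·7.854 = 5.420
Arc 4: start y=0.000, vy=5.420 → t=1.084, apex=1.469, x_land=63.984, impact vy=-5.420
  bounce: vy ← 0.69·5.420 = 3.739
Arc 5: start y=0.000, vy=3.739 → t=0.748, apex=0.699, x_land=70.086, impact vy=-3.739
  bounce: vy ← 0.69·3.739 = 2.580
Arc 6: start y=0.000, vy=2.580 → t=0.516, apex=0.333, x_land=74.297, impact vy=-2.580
  bounce: vy ← 0.69·2.580 = 1.780
Arc 7: start y=0.000, vy=1.780 → t=0.356, apex=0.158, x_land=77.203, impact vy=-1.780
  bounce: vy ← 0.69·1.780 = 1.228

1 2.910 13.608 23.743
2 2.277 6.479 42.321
3 1.571 3.085 55.139
4 1.084 1.469 63.984
5 0.748 0.699 70.086
6 0.516 0.333 74.297
7 0.356 0.158 77.203
final: 77.203 1.228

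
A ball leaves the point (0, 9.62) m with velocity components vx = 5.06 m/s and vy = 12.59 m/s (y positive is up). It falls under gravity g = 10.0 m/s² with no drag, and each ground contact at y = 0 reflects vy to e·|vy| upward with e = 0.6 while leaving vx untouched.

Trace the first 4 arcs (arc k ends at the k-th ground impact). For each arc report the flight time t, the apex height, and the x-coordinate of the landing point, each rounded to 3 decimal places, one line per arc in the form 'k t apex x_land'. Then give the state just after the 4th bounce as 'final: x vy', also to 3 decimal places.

Arc 1: start y=9.620, vy=12.590 → t=3.132, apex=17.545, x_land=15.849, impact vy=-18.733
  bounce: vy ← 0.6·18.733 = 11.240
Arc 2: start y=0.000, vy=11.240 → t=2.248, apex=6.316, x_land=27.224, impact vy=-11.240
  bounce: vy ← 0.6·11.240 = 6.744
Arc 3: start y=0.000, vy=6.744 → t=1.349, apex=2.274, x_land=34.048, impact vy=-6.744
  bounce: vy ← 0.6·6.744 = 4.046
Arc 4: start y=0.000, vy=4.046 → t=0.809, apex=0.819, x_land=38.143, impact vy=-4.046
  bounce: vy ← 0.6·4.046 = 2.428

1 3.132 17.545 15.849
2 2.248 6.316 27.224
3 1.349 2.274 34.048
4 0.809 0.819 38.143
final: 38.143 2.428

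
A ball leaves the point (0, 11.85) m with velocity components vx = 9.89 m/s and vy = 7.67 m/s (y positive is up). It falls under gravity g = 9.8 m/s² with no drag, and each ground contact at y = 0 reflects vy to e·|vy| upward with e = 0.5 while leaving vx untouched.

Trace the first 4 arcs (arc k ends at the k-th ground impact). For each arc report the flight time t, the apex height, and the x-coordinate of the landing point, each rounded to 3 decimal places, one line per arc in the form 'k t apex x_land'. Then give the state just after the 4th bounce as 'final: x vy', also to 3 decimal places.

Arc 1: start y=11.850, vy=7.670 → t=2.524, apex=14.851, x_land=24.958, impact vy=-17.061
  bounce: vy ← 0.5·17.061 = 8.531
Arc 2: start y=0.000, vy=8.531 → t=1.741, apex=3.713, x_land=42.176, impact vy=-8.531
  bounce: vy ← 0.5·8.531 = 4.265
Arc 3: start y=0.000, vy=4.265 → t=0.870, apex=0.928, x_land=50.785, impact vy=-4.265
  bounce: vy ← 0.5·4.265 = 2.133
Arc 4: start y=0.000, vy=2.133 → t=0.435, apex=0.232, x_land=55.090, impact vy=-2.133
  bounce: vy ← 0.5·2.133 = 1.066

1 2.524 14.851 24.958
2 1.741 3.713 42.176
3 0.870 0.928 50.785
4 0.435 0.232 55.090
final: 55.090 1.066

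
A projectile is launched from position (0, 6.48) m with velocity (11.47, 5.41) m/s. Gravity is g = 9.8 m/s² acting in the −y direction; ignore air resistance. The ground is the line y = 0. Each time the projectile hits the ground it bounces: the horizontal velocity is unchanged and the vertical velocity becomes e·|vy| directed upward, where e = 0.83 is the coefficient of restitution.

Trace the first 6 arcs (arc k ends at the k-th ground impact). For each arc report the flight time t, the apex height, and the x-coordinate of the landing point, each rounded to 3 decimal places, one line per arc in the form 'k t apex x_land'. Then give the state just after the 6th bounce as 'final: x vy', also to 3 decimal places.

Arc 1: start y=6.480, vy=5.410 → t=1.828, apex=7.973, x_land=20.963, impact vy=-12.501
  bounce: vy ← 0.83·12.501 = 10.376
Arc 2: start y=0.000, vy=10.376 → t=2.118, apex=5.493, x_land=45.251, impact vy=-10.376
  bounce: vy ← 0.83·10.376 = 8.612
Arc 3: start y=0.000, vy=8.612 → t=1.758, apex=3.784, x_land=65.410, impact vy=-8.612
  bounce: vy ← 0.83·8.612 = 7.148
Arc 4: start y=0.000, vy=7.148 → t=1.459, apex=2.607, x_land=82.142, impact vy=-7.148
  bounce: vy ← 0.83·7.148 = 5.933
Arc 5: start y=0.000, vy=5.933 → t=1.211, apex=1.796, x_land=96.030, impact vy=-5.933
  bounce: vy ← 0.83·5.933 = 4.924
Arc 6: start y=0.000, vy=4.924 → t=1.005, apex=1.237, x_land=107.557, impact vy=-4.924
  bounce: vy ← 0.83·4.924 = 4.087

1 1.828 7.973 20.963
2 2.118 5.493 45.251
3 1.758 3.784 65.410
4 1.459 2.607 82.142
5 1.211 1.796 96.030
6 1.005 1.237 107.557
final: 107.557 4.087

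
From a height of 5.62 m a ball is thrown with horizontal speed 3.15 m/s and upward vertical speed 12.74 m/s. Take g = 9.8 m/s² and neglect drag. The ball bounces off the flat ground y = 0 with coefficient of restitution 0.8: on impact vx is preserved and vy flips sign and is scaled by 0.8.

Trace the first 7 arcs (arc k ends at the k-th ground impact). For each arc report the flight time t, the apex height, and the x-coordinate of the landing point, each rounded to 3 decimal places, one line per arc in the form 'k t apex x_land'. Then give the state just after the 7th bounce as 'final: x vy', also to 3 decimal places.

Arc 1: start y=5.620, vy=12.740 → t=2.984, apex=13.901, x_land=9.401, impact vy=-16.506
  bounce: vy ← 0.8·16.506 = 13.205
Arc 2: start y=0.000, vy=13.205 → t=2.695, apex=8.897, x_land=17.890, impact vy=-13.205
  bounce: vy ← 0.8·13.205 = 10.564
Arc 3: start y=0.000, vy=10.564 → t=2.156, apex=5.694, x_land=24.681, impact vy=-10.564
  bounce: vy ← 0.8·10.564 = 8.451
Arc 4: start y=0.000, vy=8.451 → t=1.725, apex=3.644, x_land=30.114, impact vy=-8.451
  bounce: vy ← 0.8·8.451 = 6.761
Arc 5: start y=0.000, vy=6.761 → t=1.380, apex=2.332, x_land=34.460, impact vy=-6.761
  bounce: vy ← 0.8·6.761 = 5.409
Arc 6: start y=0.000, vy=5.409 → t=1.104, apex=1.493, x_land=37.937, impact vy=-5.409
  bounce: vy ← 0.8·5.409 = 4.327
Arc 7: start y=0.000, vy=4.327 → t=0.883, apex=0.955, x_land=40.719, impact vy=-4.327
  bounce: vy ← 0.8·4.327 = 3.462

1 2.984 13.901 9.401
2 2.695 8.897 17.890
3 2.156 5.694 24.681
4 1.725 3.644 30.114
5 1.380 2.332 34.460
6 1.104 1.493 37.937
7 0.883 0.955 40.719
final: 40.719 3.462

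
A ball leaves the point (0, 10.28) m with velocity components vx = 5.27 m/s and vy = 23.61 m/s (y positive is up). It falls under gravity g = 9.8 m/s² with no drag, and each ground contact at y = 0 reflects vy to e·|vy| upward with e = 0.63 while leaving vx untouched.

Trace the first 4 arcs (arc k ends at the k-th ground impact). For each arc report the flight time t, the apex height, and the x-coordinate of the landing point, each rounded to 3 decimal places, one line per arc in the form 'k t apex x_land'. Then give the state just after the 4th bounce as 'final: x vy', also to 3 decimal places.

Arc 1: start y=10.280, vy=23.610 → t=5.220, apex=38.720, x_land=27.511, impact vy=-27.549
  bounce: vy ← 0.63·27.549 = 17.356
Arc 2: start y=0.000, vy=17.356 → t=3.542, apex=15.368, x_land=46.177, impact vy=-17.356
  bounce: vy ← 0.63·17.356 = 10.934
Arc 3: start y=0.000, vy=10.934 → t=2.231, apex=6.100, x_land=57.936, impact vy=-10.934
  bounce: vy ← 0.63·10.934 = 6.888
Arc 4: start y=0.000, vy=6.888 → t=1.406, apex=2.421, x_land=65.345, impact vy=-6.888
  bounce: vy ← 0.63·6.888 = 4.340

1 5.220 38.720 27.511
2 3.542 15.368 46.177
3 2.231 6.100 57.936
4 1.406 2.421 65.345
final: 65.345 4.340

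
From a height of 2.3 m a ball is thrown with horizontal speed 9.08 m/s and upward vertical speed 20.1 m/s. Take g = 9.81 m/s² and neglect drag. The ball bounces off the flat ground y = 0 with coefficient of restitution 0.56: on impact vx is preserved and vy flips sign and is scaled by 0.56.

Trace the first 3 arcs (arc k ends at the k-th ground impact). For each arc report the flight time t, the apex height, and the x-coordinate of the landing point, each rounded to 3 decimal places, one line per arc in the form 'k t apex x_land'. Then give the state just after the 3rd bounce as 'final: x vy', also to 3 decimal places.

1 4.209 22.892 38.220
2 2.420 7.179 60.190
3 1.355 2.251 72.493
final: 72.493 3.722

Arc 1: start y=2.300, vy=20.100 → t=4.209, apex=22.892, x_land=38.220, impact vy=-21.193
  bounce: vy ← 0.56·21.193 = 11.868
Arc 2: start y=0.000, vy=11.868 → t=2.420, apex=7.179, x_land=60.190, impact vy=-11.868
  bounce: vy ← 0.56·11.868 = 6.646
Arc 3: start y=0.000, vy=6.646 → t=1.355, apex=2.251, x_land=72.493, impact vy=-6.646
  bounce: vy ← 0.56·6.646 = 3.722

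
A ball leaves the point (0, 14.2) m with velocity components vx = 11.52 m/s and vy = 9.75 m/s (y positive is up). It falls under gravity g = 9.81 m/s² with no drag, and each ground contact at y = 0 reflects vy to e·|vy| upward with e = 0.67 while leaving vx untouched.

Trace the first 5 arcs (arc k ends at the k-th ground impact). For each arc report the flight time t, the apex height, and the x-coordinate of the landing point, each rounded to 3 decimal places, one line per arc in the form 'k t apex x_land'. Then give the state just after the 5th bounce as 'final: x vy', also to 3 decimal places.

Arc 1: start y=14.200, vy=9.750 → t=2.964, apex=19.045, x_land=34.150, impact vy=-19.330
  bounce: vy ← 0.67·19.330 = 12.951
Arc 2: start y=0.000, vy=12.951 → t=2.640, apex=8.549, x_land=64.568, impact vy=-12.951
  bounce: vy ← 0.67·12.951 = 8.677
Arc 3: start y=0.000, vy=8.677 → t=1.769, apex=3.838, x_land=84.948, impact vy=-8.677
  bounce: vy ← 0.67·8.677 = 5.814
Arc 4: start y=0.000, vy=5.814 → t=1.185, apex=1.723, x_land=98.602, impact vy=-5.814
  bounce: vy ← 0.67·5.814 = 3.895
Arc 5: start y=0.000, vy=3.895 → t=0.794, apex=0.773, x_land=107.751, impact vy=-3.895
  bounce: vy ← 0.67·3.895 = 2.610

1 2.964 19.045 34.150
2 2.640 8.549 64.568
3 1.769 3.838 84.948
4 1.185 1.723 98.602
5 0.794 0.773 107.751
final: 107.751 2.610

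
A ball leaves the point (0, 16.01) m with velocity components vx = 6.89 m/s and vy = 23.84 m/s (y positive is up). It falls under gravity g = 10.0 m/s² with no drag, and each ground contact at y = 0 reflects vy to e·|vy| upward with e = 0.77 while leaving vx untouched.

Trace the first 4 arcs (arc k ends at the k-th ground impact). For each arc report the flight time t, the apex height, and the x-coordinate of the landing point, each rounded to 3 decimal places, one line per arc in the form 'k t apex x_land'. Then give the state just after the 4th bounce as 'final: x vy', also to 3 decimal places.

1 5.365 44.427 36.964
2 4.591 26.341 68.592
3 3.535 15.618 92.946
4 2.722 9.260 111.699
final: 111.699 10.479

Arc 1: start y=16.010, vy=23.840 → t=5.365, apex=44.427, x_land=36.964, impact vy=-29.808
  bounce: vy ← 0.77·29.808 = 22.953
Arc 2: start y=0.000, vy=22.953 → t=4.591, apex=26.341, x_land=68.592, impact vy=-22.953
  bounce: vy ← 0.77·22.953 = 17.673
Arc 3: start y=0.000, vy=17.673 → t=3.535, apex=15.618, x_land=92.946, impact vy=-17.673
  bounce: vy ← 0.77·17.673 = 13.609
Arc 4: start y=0.000, vy=13.609 → t=2.722, apex=9.260, x_land=111.699, impact vy=-13.609
  bounce: vy ← 0.77·13.609 = 10.479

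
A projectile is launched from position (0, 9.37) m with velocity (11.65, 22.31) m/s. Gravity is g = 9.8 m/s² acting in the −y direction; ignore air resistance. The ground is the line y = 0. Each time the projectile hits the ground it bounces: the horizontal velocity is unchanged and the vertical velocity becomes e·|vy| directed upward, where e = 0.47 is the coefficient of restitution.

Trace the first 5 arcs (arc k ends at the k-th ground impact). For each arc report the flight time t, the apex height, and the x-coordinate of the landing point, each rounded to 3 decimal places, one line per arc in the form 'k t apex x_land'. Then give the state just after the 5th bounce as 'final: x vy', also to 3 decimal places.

1 4.940 34.765 57.553
2 2.504 7.680 86.722
3 1.177 1.696 100.431
4 0.553 0.375 106.875
5 0.260 0.083 109.903
final: 109.903 0.599

Arc 1: start y=9.370, vy=22.310 → t=4.940, apex=34.765, x_land=57.553, impact vy=-26.103
  bounce: vy ← 0.47·26.103 = 12.269
Arc 2: start y=0.000, vy=12.269 → t=2.504, apex=7.680, x_land=86.722, impact vy=-12.269
  bounce: vy ← 0.47·12.269 = 5.766
Arc 3: start y=0.000, vy=5.766 → t=1.177, apex=1.696, x_land=100.431, impact vy=-5.766
  bounce: vy ← 0.47·5.766 = 2.710
Arc 4: start y=0.000, vy=2.710 → t=0.553, apex=0.375, x_land=106.875, impact vy=-2.710
  bounce: vy ← 0.47·2.710 = 1.274
Arc 5: start y=0.000, vy=1.274 → t=0.260, apex=0.083, x_land=109.903, impact vy=-1.274
  bounce: vy ← 0.47·1.274 = 0.599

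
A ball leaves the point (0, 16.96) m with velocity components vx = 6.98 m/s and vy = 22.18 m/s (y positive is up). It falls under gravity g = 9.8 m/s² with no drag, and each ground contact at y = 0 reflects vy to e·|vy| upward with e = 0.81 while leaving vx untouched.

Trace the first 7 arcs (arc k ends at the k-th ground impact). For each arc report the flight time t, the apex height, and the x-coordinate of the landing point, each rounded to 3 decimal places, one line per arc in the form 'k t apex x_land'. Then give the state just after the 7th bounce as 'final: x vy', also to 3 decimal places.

Arc 1: start y=16.960, vy=22.180 → t=5.193, apex=42.060, x_land=36.247, impact vy=-28.712
  bounce: vy ← 0.81·28.712 = 23.257
Arc 2: start y=0.000, vy=23.257 → t=4.746, apex=27.595, x_land=69.376, impact vy=-23.257
  bounce: vy ← 0.81·23.257 = 18.838
Arc 3: start y=0.000, vy=18.838 → t=3.844, apex=18.105, x_land=96.210, impact vy=-18.838
  bounce: vy ← 0.81·18.838 = 15.259
Arc 4: start y=0.000, vy=15.259 → t=3.114, apex=11.879, x_land=117.946, impact vy=-15.259
  bounce: vy ← 0.81·15.259 = 12.359
Arc 5: start y=0.000, vy=12.359 → t=2.522, apex=7.794, x_land=135.552, impact vy=-12.359
  bounce: vy ← 0.81·12.359 = 10.011
Arc 6: start y=0.000, vy=10.011 → t=2.043, apex=5.113, x_land=149.813, impact vy=-10.011
  bounce: vy ← 0.81·10.011 = 8.109
Arc 7: start y=0.000, vy=8.109 → t=1.655, apex=3.355, x_land=161.364, impact vy=-8.109
  bounce: vy ← 0.81·8.109 = 6.568

1 5.193 42.060 36.247
2 4.746 27.595 69.376
3 3.844 18.105 96.210
4 3.114 11.879 117.946
5 2.522 7.794 135.552
6 2.043 5.113 149.813
7 1.655 3.355 161.364
final: 161.364 6.568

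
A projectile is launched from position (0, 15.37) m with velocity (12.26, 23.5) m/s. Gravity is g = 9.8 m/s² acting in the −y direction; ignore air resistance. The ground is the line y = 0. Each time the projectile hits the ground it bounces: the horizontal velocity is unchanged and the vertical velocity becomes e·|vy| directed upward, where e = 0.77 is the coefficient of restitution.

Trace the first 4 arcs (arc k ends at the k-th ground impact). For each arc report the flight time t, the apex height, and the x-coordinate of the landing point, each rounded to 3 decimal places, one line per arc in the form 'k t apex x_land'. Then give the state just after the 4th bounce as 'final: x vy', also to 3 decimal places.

Arc 1: start y=15.370, vy=23.500 → t=5.379, apex=43.546, x_land=65.947, impact vy=-29.215
  bounce: vy ← 0.77·29.215 = 22.495
Arc 2: start y=0.000, vy=22.495 → t=4.591, apex=25.818, x_land=122.232, impact vy=-22.495
  bounce: vy ← 0.77·22.495 = 17.321
Arc 3: start y=0.000, vy=17.321 → t=3.535, apex=15.308, x_land=165.570, impact vy=-17.321
  bounce: vy ← 0.77·17.321 = 13.338
Arc 4: start y=0.000, vy=13.338 → t=2.722, apex=9.076, x_land=198.941, impact vy=-13.338
  bounce: vy ← 0.77·13.338 = 10.270

1 5.379 43.546 65.947
2 4.591 25.818 122.232
3 3.535 15.308 165.570
4 2.722 9.076 198.941
final: 198.941 10.270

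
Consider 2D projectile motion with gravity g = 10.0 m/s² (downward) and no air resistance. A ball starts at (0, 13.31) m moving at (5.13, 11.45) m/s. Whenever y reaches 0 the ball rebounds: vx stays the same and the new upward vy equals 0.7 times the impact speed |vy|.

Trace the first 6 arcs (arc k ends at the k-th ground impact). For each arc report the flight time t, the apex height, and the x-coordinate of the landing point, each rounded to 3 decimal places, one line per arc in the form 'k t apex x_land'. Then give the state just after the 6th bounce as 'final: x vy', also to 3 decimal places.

Arc 1: start y=13.310, vy=11.450 → t=3.138, apex=19.865, x_land=16.099, impact vy=-19.932
  bounce: vy ← 0.7·19.932 = 13.953
Arc 2: start y=0.000, vy=13.953 → t=2.791, apex=9.734, x_land=30.415, impact vy=-13.953
  bounce: vy ← 0.7·13.953 = 9.767
Arc 3: start y=0.000, vy=9.767 → t=1.953, apex=4.770, x_land=40.436, impact vy=-9.767
  bounce: vy ← 0.7·9.767 = 6.837
Arc 4: start y=0.000, vy=6.837 → t=1.367, apex=2.337, x_land=47.450, impact vy=-6.837
  bounce: vy ← 0.7·6.837 = 4.786
Arc 5: start y=0.000, vy=4.786 → t=0.957, apex=1.145, x_land=52.360, impact vy=-4.786
  bounce: vy ← 0.7·4.786 = 3.350
Arc 6: start y=0.000, vy=3.350 → t=0.670, apex=0.561, x_land=55.797, impact vy=-3.350
  bounce: vy ← 0.7·3.350 = 2.345

1 3.138 19.865 16.099
2 2.791 9.734 30.415
3 1.953 4.770 40.436
4 1.367 2.337 47.450
5 0.957 1.145 52.360
6 0.670 0.561 55.797
final: 55.797 2.345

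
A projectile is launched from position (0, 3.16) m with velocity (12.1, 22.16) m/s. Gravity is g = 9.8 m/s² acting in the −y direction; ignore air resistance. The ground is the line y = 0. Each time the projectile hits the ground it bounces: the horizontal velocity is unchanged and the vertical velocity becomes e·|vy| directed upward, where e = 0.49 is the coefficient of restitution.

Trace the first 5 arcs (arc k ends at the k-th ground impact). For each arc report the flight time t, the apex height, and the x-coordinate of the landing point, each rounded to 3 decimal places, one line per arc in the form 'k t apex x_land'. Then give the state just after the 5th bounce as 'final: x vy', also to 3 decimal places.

Arc 1: start y=3.160, vy=22.160 → t=4.661, apex=28.214, x_land=56.396, impact vy=-23.516
  bounce: vy ← 0.49·23.516 = 11.523
Arc 2: start y=0.000, vy=11.523 → t=2.352, apex=6.774, x_land=84.850, impact vy=-11.523
  bounce: vy ← 0.49·11.523 = 5.646
Arc 3: start y=0.000, vy=5.646 → t=1.152, apex=1.627, x_land=98.793, impact vy=-5.646
  bounce: vy ← 0.49·5.646 = 2.767
Arc 4: start y=0.000, vy=2.767 → t=0.565, apex=0.391, x_land=105.625, impact vy=-2.767
  bounce: vy ← 0.49·2.767 = 1.356
Arc 5: start y=0.000, vy=1.356 → t=0.277, apex=0.094, x_land=108.972, impact vy=-1.356
  bounce: vy ← 0.49·1.356 = 0.664

1 4.661 28.214 56.396
2 2.352 6.774 84.850
3 1.152 1.627 98.793
4 0.565 0.391 105.625
5 0.277 0.094 108.972
final: 108.972 0.664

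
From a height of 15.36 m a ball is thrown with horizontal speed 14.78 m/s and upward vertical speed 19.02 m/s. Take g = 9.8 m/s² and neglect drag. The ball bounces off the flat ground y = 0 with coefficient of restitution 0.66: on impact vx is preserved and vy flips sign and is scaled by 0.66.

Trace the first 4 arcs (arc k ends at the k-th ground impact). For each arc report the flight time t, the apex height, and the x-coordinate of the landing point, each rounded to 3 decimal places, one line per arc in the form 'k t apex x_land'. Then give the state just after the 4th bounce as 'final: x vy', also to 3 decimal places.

1 4.568 33.817 67.513
2 3.468 14.731 118.766
3 2.289 6.417 152.593
4 1.511 2.795 174.919
final: 174.919 4.885

Arc 1: start y=15.360, vy=19.020 → t=4.568, apex=33.817, x_land=67.513, impact vy=-25.745
  bounce: vy ← 0.66·25.745 = 16.992
Arc 2: start y=0.000, vy=16.992 → t=3.468, apex=14.731, x_land=118.766, impact vy=-16.992
  bounce: vy ← 0.66·16.992 = 11.215
Arc 3: start y=0.000, vy=11.215 → t=2.289, apex=6.417, x_land=152.593, impact vy=-11.215
  bounce: vy ← 0.66·11.215 = 7.402
Arc 4: start y=0.000, vy=7.402 → t=1.511, apex=2.795, x_land=174.919, impact vy=-7.402
  bounce: vy ← 0.66·7.402 = 4.885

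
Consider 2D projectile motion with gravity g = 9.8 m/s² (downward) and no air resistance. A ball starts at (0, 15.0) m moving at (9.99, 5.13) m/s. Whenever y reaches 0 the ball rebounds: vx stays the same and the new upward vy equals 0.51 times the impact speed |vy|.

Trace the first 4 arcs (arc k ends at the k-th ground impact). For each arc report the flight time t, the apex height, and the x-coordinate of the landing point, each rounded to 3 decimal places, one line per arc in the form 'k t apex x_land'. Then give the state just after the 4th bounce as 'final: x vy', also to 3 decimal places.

Arc 1: start y=15.000, vy=5.130 → t=2.350, apex=16.343, x_land=23.474, impact vy=-17.897
  bounce: vy ← 0.51·17.897 = 9.128
Arc 2: start y=0.000, vy=9.128 → t=1.863, apex=4.251, x_land=42.083, impact vy=-9.128
  bounce: vy ← 0.51·9.128 = 4.655
Arc 3: start y=0.000, vy=4.655 → t=0.950, apex=1.106, x_land=51.574, impact vy=-4.655
  bounce: vy ← 0.51·4.655 = 2.374
Arc 4: start y=0.000, vy=2.374 → t=0.485, apex=0.288, x_land=56.414, impact vy=-2.374
  bounce: vy ← 0.51·2.374 = 1.211

1 2.350 16.343 23.474
2 1.863 4.251 42.083
3 0.950 1.106 51.574
4 0.485 0.288 56.414
final: 56.414 1.211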